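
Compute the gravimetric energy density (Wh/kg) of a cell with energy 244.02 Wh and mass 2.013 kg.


Specific energy = 244.02 Wh / 2.013 kg = 121.2 Wh/kg

121.2 Wh/kg


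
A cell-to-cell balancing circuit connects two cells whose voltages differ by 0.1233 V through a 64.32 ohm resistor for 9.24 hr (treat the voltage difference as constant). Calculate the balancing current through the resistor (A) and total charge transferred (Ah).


I_bal = dV / R = 0.1233 / 64.32 = 0.001917 A
Q = I_bal * t = 0.001917 * 9.24 = 0.01771 Ah

I=0.001917 A, Q=0.01771 Ah


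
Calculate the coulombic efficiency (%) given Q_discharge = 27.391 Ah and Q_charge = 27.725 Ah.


eta_c = Q_dis / Q_chg * 100 = 27.391 / 27.725 * 100 = 98.80%

98.80%


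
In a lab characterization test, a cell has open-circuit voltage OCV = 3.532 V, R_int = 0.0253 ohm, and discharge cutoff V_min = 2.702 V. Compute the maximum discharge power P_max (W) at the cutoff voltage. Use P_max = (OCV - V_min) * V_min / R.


dV = OCV - V_min = 0.83 V (so I_max = dV / R)
P_max = dV * V_min / R = 0.83 * 2.702 / 0.0253 = 88.64 W

88.64 W


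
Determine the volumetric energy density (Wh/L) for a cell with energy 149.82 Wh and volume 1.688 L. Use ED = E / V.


Volumetric ED = 149.82 Wh / 1.688 L = 88.76 Wh/L

88.76 Wh/L


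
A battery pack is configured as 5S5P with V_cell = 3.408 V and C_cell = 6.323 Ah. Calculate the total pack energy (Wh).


V_pack = 5 * 3.408 = 17.04 V
C_pack = 5 * 6.323 = 31.615 Ah
E = V_pack * C_pack = 17.04 * 31.615 = 538.7 Wh

538.7 Wh


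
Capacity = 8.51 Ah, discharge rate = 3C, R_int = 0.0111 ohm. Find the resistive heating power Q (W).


Step 1: I = C_rate * capacity = 3 * 8.51 = 25.53 A
Step 2: Q = I^2 * R = 25.53^2 * 0.0111 = 651.78 * 0.0111 = 7.235 W

7.235 W


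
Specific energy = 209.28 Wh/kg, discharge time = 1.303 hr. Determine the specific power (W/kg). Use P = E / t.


P_specific = E / t = 209.28 / 1.303 = 160.6 W/kg

160.6 W/kg


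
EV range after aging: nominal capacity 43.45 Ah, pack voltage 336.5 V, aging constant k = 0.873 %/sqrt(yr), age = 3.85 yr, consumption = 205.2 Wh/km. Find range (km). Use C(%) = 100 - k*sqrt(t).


Step 1: capacity retention = 100 - 0.873 * sqrt(3.85) = 100 - 0.873 * 1.9621 = 98.287%
Step 2: C_now = 43.45 * 98.287/100 = 42.706 Ah
Step 3: E_pack = V * C_now = 336.5 * 42.706 = 14371 Wh
Step 4: range = E_pack / consumption = 14371 / 205.2 = 70.03 km

70.03 km


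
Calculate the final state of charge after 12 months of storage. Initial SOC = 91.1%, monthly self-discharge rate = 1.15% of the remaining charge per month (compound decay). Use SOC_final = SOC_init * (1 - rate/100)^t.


Monthly retention factor = 1 - 1.15/100 = 0.9885
Over 12 months: factor^12 = 0.8704
SOC_final = 91.1 * 0.8704 = 79.29%

79.29%


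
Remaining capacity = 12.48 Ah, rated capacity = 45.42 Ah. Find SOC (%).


SOC = (remaining / total) * 100 = (12.48 / 45.42) * 100 = 27.48%

27.48%


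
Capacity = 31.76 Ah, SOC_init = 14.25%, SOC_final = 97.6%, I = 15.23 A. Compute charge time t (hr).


delta_Ah = 31.76 * (97.6 - 14.25) / 100 = 26.472 Ah
t = delta_Ah / I = 26.472 / 15.23 = 1.738 hr

1.738 hr


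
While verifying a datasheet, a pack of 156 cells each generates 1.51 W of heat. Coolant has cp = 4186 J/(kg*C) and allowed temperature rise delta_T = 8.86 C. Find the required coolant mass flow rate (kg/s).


Step 1: Total heat Q = 156 * 1.51 W = 235.56 W
Step 2: denom = cp * dT = 4186 * 8.86 = 37088
Step 3: m_dot = 235.56 / 37088 = 0.006351 kg/s

0.006351 kg/s


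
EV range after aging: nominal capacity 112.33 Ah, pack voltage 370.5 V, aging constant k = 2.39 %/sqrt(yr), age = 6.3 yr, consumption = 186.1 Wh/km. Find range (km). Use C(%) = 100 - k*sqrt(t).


Step 1: capacity retention = 100 - 2.39 * sqrt(6.3) = 100 - 2.39 * 2.51 = 94.001%
Step 2: C_now = 112.33 * 94.001/100 = 105.59 Ah
Step 3: E_pack = V * C_now = 370.5 * 105.59 = 39121 Wh
Step 4: range = E_pack / consumption = 39121 / 186.1 = 210.2 km

210.2 km


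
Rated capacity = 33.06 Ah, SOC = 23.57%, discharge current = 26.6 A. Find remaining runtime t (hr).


Step 1: remaining = SOC/100 * C_total = 23.57/100 * 33.06 = 7.7922 Ah
Step 2: t = remaining / I = 7.7922 / 26.6 = 0.2929 hr

0.2929 hr


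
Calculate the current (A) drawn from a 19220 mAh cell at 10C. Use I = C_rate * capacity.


Convert: capacity = 19220 mAh = 19.22 Ah
I = C_rate * capacity = 10 * 19.22 = 192.2 A

192.2 A


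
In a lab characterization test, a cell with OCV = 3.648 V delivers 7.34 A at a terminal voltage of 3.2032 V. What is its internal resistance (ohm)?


R = (OCV - V) / I = (3.648 - 3.2032) / 7.34 = 0.06060 ohm

0.06060 ohm


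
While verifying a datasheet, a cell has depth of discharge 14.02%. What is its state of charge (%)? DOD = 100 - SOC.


SOC = 100 - DOD = 100 - 14.02 = 85.98%

85.98%


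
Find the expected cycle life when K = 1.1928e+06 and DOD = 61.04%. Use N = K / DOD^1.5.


DOD^1.5 = 476.89
N = K / DOD^1.5 = 1.1928e+06 / 476.89 = 2501

2501 cycles


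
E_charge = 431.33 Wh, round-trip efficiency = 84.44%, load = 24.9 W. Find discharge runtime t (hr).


Step 1: E_discharge = eta/100 * E_charge = 84.44/100 * 431.33 = 364.22 Wh
Step 2: t = E_discharge / P = 364.22 / 24.9 = 14.63 hr

14.63 hr


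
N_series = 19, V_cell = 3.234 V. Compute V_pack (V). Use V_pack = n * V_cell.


Series voltages add: 19 * 3.234 V = 61.446 V

61.446 V


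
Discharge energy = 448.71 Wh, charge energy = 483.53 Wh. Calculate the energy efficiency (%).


eta_e = E_dis / E_chg * 100 = 448.71 / 483.53 * 100 = 92.80%

92.80%


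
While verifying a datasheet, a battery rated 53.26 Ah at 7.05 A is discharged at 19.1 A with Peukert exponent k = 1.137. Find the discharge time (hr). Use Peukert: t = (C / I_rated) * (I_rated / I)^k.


t_rated = C / I_rated = 53.26 / 7.05 = 7.5546 hr
(I_rated/I)^k = (0.36911)^1.137 = 0.322
t = t_rated * (I_rated/I)^k = 7.5546 * 0.322 = 2.433 hr

2.433 hr


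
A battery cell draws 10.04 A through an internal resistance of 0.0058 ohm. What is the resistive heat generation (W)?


I^2 = 100.8
Q = 100.8 * 0.0058 = 0.5846 W

0.5846 W


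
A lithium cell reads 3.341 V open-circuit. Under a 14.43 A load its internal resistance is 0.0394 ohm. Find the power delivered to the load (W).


Step 1: V_terminal = OCV - I*R = 3.341 - 14.43 * 0.0394 = 2.7725 V
Step 2: P_out = V_terminal * I = 2.7725 * 14.43 = 40.01 W

40.01 W


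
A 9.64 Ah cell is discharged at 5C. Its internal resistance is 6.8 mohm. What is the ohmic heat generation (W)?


Convert: R = 6.8 mohm = 0.0068 ohm
Step 1: I = C_rate * capacity = 5 * 9.64 = 48.2 A
Step 2: Q = I^2 * R = 48.2^2 * 0.0068 = 2323.2 * 0.0068 = 15.80 W

15.80 W


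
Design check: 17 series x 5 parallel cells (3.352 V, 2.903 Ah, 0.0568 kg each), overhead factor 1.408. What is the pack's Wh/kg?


Step 1: V_pack = 17 * 3.352 = 56.984 V
Step 2: C_pack = 5 * 2.903 = 14.515 Ah
Step 3: E_pack = V_pack * C_pack = 56.984 * 14.515 = 827.12 Wh
Step 4: m_pack = 17 * 5 * 0.0568 * 1.408 = 6.7978 kg
Step 5: ED = E_pack / m_pack = 827.12 / 6.7978 = 121.7 Wh/kg

121.7 Wh/kg


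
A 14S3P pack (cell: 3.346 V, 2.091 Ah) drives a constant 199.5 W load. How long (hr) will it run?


Step 1: E_pack = Ns * V_cell * Np * C_cell = 14 * 3.346 * 3 * 2.091 = 293.85 Wh
Step 2: t = E_pack / P = 293.85 / 199.5 = 1.473 hr

1.473 hr


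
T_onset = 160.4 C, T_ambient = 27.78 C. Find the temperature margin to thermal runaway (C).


margin = T_onset - T_ambient = 160.4 - 27.78 = 132.62 C

132.62 C


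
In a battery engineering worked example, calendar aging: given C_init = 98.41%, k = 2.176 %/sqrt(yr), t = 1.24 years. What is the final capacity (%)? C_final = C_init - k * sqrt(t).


Step 1: sqrt(1.24 yr) = 1.1136
Step 2: drop = 2.176 * 1.1136 = 2.4232
Step 3: C_final = 98.41 - 2.4232 = 95.99%

95.99%


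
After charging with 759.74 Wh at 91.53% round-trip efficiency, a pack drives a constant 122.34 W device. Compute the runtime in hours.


Step 1: E_discharge = eta/100 * E_charge = 91.53/100 * 759.74 = 695.39 Wh
Step 2: t = E_discharge / P = 695.39 / 122.34 = 5.684 hr

5.684 hr


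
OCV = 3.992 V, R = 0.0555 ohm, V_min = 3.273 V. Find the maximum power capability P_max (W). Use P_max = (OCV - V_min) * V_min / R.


dV = OCV - V_min = 0.719 V (so I_max = dV / R)
P_max = dV * V_min / R = 0.719 * 3.273 / 0.0555 = 42.40 W

42.40 W


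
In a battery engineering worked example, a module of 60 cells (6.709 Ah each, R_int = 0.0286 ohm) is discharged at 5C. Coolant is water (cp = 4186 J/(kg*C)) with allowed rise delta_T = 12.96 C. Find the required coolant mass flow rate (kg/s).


Step 1: I = 5 * 6.709 = 33.545 A
Step 2: Q_cell = I^2 * R = 33.545^2 * 0.0286 = 32.183 W
Step 3: Q_total = 60 * 32.183 = 1931 W
Step 4: m_dot = Q_total / (cp * dT) = 1931 / (4186 * 12.96) = 0.03559 kg/s

0.03559 kg/s


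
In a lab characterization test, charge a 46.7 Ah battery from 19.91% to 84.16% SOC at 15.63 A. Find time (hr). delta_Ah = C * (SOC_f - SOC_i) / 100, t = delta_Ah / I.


delta_Ah = 46.7 * (84.16 - 19.91) / 100 = 30.005 Ah
t = delta_Ah / I = 30.005 / 15.63 = 1.920 hr

1.920 hr


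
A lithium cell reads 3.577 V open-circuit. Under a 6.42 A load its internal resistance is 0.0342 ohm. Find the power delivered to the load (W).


Step 1: V_terminal = OCV - I*R = 3.577 - 6.42 * 0.0342 = 3.3574 V
Step 2: P_out = V_terminal * I = 3.3574 * 6.42 = 21.55 W

21.55 W


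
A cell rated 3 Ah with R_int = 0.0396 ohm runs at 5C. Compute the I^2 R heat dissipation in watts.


Step 1: I = C_rate * capacity = 5 * 3 = 15 A
Step 2: Q = I^2 * R = 15^2 * 0.0396 = 225 * 0.0396 = 8.910 W

8.910 W


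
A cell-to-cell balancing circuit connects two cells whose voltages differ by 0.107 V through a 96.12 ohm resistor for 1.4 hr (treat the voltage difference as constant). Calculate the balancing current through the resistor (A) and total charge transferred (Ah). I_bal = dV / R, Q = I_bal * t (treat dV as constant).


I_bal = dV / R = 0.107 / 96.12 = 0.0011132 A
Q = I_bal * t = 0.0011132 * 1.4 = 0.001558 Ah

I=0.0011132 A, Q=0.001558 Ah


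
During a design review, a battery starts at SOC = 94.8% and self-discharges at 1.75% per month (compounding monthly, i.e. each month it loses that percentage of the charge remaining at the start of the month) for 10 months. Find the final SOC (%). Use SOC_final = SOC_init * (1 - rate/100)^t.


Monthly retention factor = 1 - 1.75/100 = 0.9825
Over 10 months: factor^10 = 0.83816
SOC_final = 94.8 * 0.83816 = 79.46%

79.46%


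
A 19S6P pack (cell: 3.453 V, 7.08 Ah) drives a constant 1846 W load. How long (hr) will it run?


Step 1: E_pack = Ns * V_cell * Np * C_cell = 19 * 3.453 * 6 * 7.08 = 2787 Wh
Step 2: t = E_pack / P = 2787 / 1846 = 1.510 hr

1.510 hr


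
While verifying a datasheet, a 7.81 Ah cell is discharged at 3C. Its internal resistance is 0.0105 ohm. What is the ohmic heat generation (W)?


Step 1: I = C_rate * capacity = 3 * 7.81 = 23.43 A
Step 2: Q = I^2 * R = 23.43^2 * 0.0105 = 548.96 * 0.0105 = 5.764 W

5.764 W


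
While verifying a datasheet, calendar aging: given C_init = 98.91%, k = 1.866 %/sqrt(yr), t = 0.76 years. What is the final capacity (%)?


Step 1: sqrt(0.76 yr) = 0.87178
Step 2: drop = 1.866 * 0.87178 = 1.6267
Step 3: C_final = 98.91 - 1.6267 = 97.28%

97.28%


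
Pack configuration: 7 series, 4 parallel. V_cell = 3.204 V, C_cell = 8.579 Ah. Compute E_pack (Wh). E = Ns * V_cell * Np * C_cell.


V_pack = 7 * 3.204 = 22.428 V
C_pack = 4 * 8.579 = 34.316 Ah
E = V_pack * C_pack = 22.428 * 34.316 = 769.6 Wh

769.6 Wh


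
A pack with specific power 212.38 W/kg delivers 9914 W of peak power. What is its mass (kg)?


m = P / SP = 9914 / 212.38 = 46.68 kg

46.68 kg


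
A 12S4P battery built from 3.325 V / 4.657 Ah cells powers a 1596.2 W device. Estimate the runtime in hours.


Step 1: E_pack = Ns * V_cell * Np * C_cell = 12 * 3.325 * 4 * 4.657 = 743.26 Wh
Step 2: t = E_pack / P = 743.26 / 1596.2 = 0.4656 hr

0.4656 hr


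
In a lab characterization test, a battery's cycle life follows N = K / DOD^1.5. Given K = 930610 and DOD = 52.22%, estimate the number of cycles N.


DOD^1.5 = 377.36
N = K / DOD^1.5 = 930610 / 377.36 = 2466

2466 cycles


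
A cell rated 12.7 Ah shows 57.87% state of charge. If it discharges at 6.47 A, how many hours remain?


Step 1: remaining = SOC/100 * C_total = 57.87/100 * 12.7 = 7.3495 Ah
Step 2: t = remaining / I = 7.3495 / 6.47 = 1.136 hr

1.136 hr


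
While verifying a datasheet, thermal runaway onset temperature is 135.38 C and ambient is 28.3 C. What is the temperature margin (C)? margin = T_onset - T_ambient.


margin = T_onset - T_ambient = 135.38 - 28.3 = 107.08 C

107.08 C


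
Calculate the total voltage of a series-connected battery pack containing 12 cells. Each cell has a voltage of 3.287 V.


Series voltages add: 12 * 3.287 V = 39.444 V

39.444 V


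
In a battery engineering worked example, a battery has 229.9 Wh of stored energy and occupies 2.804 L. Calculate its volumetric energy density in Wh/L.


ED = E / V = 229.9 / 2.804 = 81.99 Wh/L

81.99 Wh/L


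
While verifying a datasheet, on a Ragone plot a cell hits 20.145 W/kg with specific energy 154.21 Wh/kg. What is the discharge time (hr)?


t = E / P = 154.21 / 20.145 = 7.655 hr

7.655 hr


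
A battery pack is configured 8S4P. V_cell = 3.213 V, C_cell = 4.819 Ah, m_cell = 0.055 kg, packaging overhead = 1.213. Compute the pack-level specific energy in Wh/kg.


Step 1: V_pack = 8 * 3.213 = 25.704 V
Step 2: C_pack = 4 * 4.819 = 19.276 Ah
Step 3: E_pack = V_pack * C_pack = 25.704 * 19.276 = 495.47 Wh
Step 4: m_pack = 8 * 4 * 0.055 * 1.213 = 2.1349 kg
Step 5: ED = E_pack / m_pack = 495.47 / 2.1349 = 232.1 Wh/kg

232.1 Wh/kg


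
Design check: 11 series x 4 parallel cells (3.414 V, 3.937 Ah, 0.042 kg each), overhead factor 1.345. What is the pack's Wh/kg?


Step 1: V_pack = 11 * 3.414 = 37.554 V
Step 2: C_pack = 4 * 3.937 = 15.748 Ah
Step 3: E_pack = V_pack * C_pack = 37.554 * 15.748 = 591.4 Wh
Step 4: m_pack = 11 * 4 * 0.042 * 1.345 = 2.4856 kg
Step 5: ED = E_pack / m_pack = 591.4 / 2.4856 = 237.9 Wh/kg

237.9 Wh/kg


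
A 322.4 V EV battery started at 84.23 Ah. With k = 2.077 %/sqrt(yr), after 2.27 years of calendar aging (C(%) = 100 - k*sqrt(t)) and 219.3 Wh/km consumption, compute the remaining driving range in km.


Step 1: capacity retention = 100 - 2.077 * sqrt(2.27) = 100 - 2.077 * 1.5067 = 96.871%
Step 2: C_now = 84.23 * 96.871/100 = 81.594 Ah
Step 3: E_pack = V * C_now = 322.4 * 81.594 = 26306 Wh
Step 4: range = E_pack / consumption = 26306 / 219.3 = 120.0 km

120.0 km


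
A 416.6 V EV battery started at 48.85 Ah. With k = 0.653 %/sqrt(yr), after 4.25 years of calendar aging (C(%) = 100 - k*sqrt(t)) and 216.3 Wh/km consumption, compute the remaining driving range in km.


Step 1: capacity retention = 100 - 0.653 * sqrt(4.25) = 100 - 0.653 * 2.0616 = 98.654%
Step 2: C_now = 48.85 * 98.654/100 = 48.192 Ah
Step 3: E_pack = V * C_now = 416.6 * 48.192 = 20077 Wh
Step 4: range = E_pack / consumption = 20077 / 216.3 = 92.82 km

92.82 km


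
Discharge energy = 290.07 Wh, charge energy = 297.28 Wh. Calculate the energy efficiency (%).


Round-trip efficiency = 290.07/297.28 * 100% = 97.57%

97.57%


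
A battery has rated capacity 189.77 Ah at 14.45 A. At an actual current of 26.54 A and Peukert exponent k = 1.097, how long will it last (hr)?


t_rated = C / I_rated = 189.77 / 14.45 = 13.133 hr
(I_rated/I)^k = (0.54446)^1.097 = 0.51328
t = t_rated * (I_rated/I)^k = 13.133 * 0.51328 = 6.741 hr

6.741 hr


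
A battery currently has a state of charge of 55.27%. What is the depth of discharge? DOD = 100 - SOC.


DOD = 100 - SOC = 100 - 55.27 = 44.73%

44.73%


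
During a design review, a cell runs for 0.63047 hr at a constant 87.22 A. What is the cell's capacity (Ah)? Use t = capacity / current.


C = I * t = 87.22 * 0.63047 = 54.99 Ah

54.99 Ah


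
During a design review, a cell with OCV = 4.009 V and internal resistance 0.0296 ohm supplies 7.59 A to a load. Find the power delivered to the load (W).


Step 1: V_terminal = OCV - I*R = 4.009 - 7.59 * 0.0296 = 3.7843 V
Step 2: P_out = V_terminal * I = 3.7843 * 7.59 = 28.72 W

28.72 W


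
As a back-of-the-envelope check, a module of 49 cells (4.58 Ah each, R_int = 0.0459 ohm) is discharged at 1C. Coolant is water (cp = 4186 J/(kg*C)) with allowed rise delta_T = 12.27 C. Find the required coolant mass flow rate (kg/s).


Step 1: I = 1 * 4.58 = 4.58 A
Step 2: Q_cell = I^2 * R = 4.58^2 * 0.0459 = 0.96282 W
Step 3: Q_total = 49 * 0.96282 = 47.178 W
Step 4: m_dot = Q_total / (cp * dT) = 47.178 / (4186 * 12.27) = 9.185e-04 kg/s

9.185e-04 kg/s


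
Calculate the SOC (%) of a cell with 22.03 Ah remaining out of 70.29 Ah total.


SOC = (remaining / total) * 100 = (22.03 / 70.29) * 100 = 31.34%

31.34%


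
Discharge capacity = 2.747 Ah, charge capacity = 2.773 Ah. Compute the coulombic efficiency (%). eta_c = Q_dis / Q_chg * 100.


Coulombic efficiency = 2.747/2.773 * 100% = 99.06%

99.06%


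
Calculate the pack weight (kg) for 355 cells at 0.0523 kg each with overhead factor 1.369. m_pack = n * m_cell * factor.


m_pack = n * m_cell * overhead = 355 * 0.0523 * 1.369 = 25.42 kg

25.42 kg


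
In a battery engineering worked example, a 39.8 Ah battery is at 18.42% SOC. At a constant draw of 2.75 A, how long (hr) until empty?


Step 1: remaining = SOC/100 * C_total = 18.42/100 * 39.8 = 7.3312 Ah
Step 2: t = remaining / I = 7.3312 / 2.75 = 2.666 hr

2.666 hr


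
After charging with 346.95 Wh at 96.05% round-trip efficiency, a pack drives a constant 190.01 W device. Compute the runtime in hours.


Step 1: E_discharge = eta/100 * E_charge = 96.05/100 * 346.95 = 333.25 Wh
Step 2: t = E_discharge / P = 333.25 / 190.01 = 1.754 hr

1.754 hr


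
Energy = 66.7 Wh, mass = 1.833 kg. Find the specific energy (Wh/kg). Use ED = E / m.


Specific energy = 66.7 Wh / 1.833 kg = 36.39 Wh/kg

36.39 Wh/kg


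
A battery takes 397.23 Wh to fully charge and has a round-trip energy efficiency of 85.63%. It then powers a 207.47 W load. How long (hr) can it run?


Step 1: E_discharge = eta/100 * E_charge = 85.63/100 * 397.23 = 340.15 Wh
Step 2: t = E_discharge / P = 340.15 / 207.47 = 1.640 hr

1.640 hr


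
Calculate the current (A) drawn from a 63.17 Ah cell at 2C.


I = C_rate * capacity = 2 * 63.17 = 126.34 A

126.34 A


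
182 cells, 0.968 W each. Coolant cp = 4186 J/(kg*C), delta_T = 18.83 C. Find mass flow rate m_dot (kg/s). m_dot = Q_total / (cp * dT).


Q_total = 182 * 0.968 = 176.18 W
m_dot = Q_total / (cp * dT) = 176.18 / (4186 * 18.83) = 0.002235 kg/s

0.002235 kg/s


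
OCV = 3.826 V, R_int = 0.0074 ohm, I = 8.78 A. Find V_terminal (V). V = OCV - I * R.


IR drop = 8.78 * 0.0074 = 0.064972 V
V = 3.826 - 0.064972 = 3.761 V

3.761 V


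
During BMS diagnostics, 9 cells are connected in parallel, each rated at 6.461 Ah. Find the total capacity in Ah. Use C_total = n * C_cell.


C_total = 9 * 6.461 = 58.149 Ah

58.149 Ah


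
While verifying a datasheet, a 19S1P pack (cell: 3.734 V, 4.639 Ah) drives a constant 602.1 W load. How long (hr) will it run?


Step 1: E_pack = Ns * V_cell * Np * C_cell = 19 * 3.734 * 1 * 4.639 = 329.12 Wh
Step 2: t = E_pack / P = 329.12 / 602.1 = 0.5466 hr

0.5466 hr


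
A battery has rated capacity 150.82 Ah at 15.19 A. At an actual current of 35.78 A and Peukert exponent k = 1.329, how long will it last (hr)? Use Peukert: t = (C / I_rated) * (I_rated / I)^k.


Step 1: t_rated = C / I_rated = 150.82 / 15.19 = 9.9289 hr
Step 2: ratio = 15.19 / 35.78 = 0.42454
Step 3: ratio^k = 0.42454^1.329 = 0.32026
Step 4: t = t_rated * ratio^k = 9.9289 * 0.32026 = 3.180 hr

3.180 hr


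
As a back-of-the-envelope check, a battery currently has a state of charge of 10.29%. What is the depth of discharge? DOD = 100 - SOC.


DOD = 100 - SOC = 100 - 10.29 = 89.71%

89.71%


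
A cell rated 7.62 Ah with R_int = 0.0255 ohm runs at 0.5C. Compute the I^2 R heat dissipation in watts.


Step 1: I = C_rate * capacity = 0.5 * 7.62 = 3.81 A
Step 2: Q = I^2 * R = 3.81^2 * 0.0255 = 14.516 * 0.0255 = 0.3702 W

0.3702 W


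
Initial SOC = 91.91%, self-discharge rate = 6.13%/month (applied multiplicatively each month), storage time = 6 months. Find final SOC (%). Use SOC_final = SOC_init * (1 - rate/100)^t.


Monthly retention factor = 1 - 6.13/100 = 0.9387
Over 6 months: factor^6 = 0.68417
SOC_final = 91.91 * 0.68417 = 62.88%

62.88%


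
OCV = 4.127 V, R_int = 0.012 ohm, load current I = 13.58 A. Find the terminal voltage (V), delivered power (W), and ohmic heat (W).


Step 1: V_terminal = OCV - I*R = 4.127 - 13.58 * 0.012 = 3.964 V
Step 2: P_out = V_terminal * I = 3.964 * 13.58 = 53.83 W
Step 3: Q = I^2 * R = 13.58^2 * 0.012 = 2.213 W

V=3.964 V, P=53.83 W, Q=2.213 W


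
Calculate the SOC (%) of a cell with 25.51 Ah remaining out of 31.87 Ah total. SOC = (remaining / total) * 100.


SOC = (remaining / total) * 100 = (25.51 / 31.87) * 100 = 80.04%

80.04%


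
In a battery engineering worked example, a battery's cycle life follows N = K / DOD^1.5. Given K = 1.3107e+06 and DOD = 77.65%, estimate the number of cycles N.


Step 1: DOD^1.5 = 77.65^1.5 = 684.25
Step 2: N = 1.3107e+06 / 684.25 = 1916 cycles

1916 cycles


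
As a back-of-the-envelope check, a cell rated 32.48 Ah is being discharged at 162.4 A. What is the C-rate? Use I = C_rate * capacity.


Rearranging: C_rate = 162.4 / 32.48 = 5C

5C


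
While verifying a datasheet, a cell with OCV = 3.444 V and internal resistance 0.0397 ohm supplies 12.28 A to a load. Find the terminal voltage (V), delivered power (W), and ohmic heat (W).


Step 1: V_terminal = OCV - I*R = 3.444 - 12.28 * 0.0397 = 2.9565 V
Step 2: P_out = V_terminal * I = 2.9565 * 12.28 = 36.31 W
Step 3: Q = I^2 * R = 12.28^2 * 0.0397 = 5.987 W

V=2.9565 V, P=36.31 W, Q=5.987 W


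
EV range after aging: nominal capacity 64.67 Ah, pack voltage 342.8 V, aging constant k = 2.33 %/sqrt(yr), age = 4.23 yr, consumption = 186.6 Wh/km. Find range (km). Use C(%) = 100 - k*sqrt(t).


Step 1: capacity retention = 100 - 2.33 * sqrt(4.23) = 100 - 2.33 * 2.0567 = 95.208%
Step 2: C_now = 64.67 * 95.208/100 = 61.571 Ah
Step 3: E_pack = V * C_now = 342.8 * 61.571 = 21107 Wh
Step 4: range = E_pack / consumption = 21107 / 186.6 = 113.1 km

113.1 km


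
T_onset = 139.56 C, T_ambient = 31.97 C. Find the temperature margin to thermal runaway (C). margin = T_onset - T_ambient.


margin = T_onset - T_ambient = 139.56 - 31.97 = 107.59 C

107.59 C


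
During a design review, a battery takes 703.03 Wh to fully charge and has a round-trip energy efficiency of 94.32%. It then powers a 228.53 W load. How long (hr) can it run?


Step 1: E_discharge = eta/100 * E_charge = 94.32/100 * 703.03 = 663.1 Wh
Step 2: t = E_discharge / P = 663.1 / 228.53 = 2.902 hr

2.902 hr


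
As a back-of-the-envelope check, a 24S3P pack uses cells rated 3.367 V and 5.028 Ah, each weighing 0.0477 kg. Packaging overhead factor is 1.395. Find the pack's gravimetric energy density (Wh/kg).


Step 1: V_pack = 24 * 3.367 = 80.808 V
Step 2: C_pack = 3 * 5.028 = 15.084 Ah
Step 3: E_pack = V_pack * C_pack = 80.808 * 15.084 = 1218.9 Wh
Step 4: m_pack = 24 * 3 * 0.0477 * 1.395 = 4.791 kg
Step 5: ED = E_pack / m_pack = 1218.9 / 4.791 = 254.4 Wh/kg

254.4 Wh/kg


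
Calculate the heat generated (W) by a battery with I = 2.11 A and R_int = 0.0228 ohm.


Q = I^2 * R = 2.11^2 * 0.0228 = 0.1015 W

0.1015 W


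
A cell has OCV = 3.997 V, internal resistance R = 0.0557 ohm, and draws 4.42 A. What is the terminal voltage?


V = OCV - I*R = 3.997 - 4.42 * 0.0557 = 3.751 V

3.751 V


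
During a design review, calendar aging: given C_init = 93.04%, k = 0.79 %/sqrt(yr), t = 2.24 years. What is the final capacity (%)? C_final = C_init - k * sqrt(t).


sqrt(t) = sqrt(2.24) = 1.4967
C_final = 93.04 - 0.79 * 1.4967 = 91.86%

91.86%


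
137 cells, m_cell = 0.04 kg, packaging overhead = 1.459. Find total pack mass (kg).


m_pack = n * m_cell * overhead = 137 * 0.04 * 1.459 = 7.995 kg

7.995 kg


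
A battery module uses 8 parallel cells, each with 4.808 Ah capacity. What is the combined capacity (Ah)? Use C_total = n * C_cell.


Parallel capacities add: 8 * 4.808 Ah = 38.464 Ah

38.464 Ah


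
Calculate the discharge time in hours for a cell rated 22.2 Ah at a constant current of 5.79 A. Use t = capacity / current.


t = capacity / current = 22.2 / 5.79 = 3.834 hr

3.834 hr


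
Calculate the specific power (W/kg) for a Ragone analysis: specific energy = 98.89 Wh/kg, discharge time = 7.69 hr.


Specific power = 98.89 Wh/kg / 7.69 hr = 12.86 W/kg

12.86 W/kg


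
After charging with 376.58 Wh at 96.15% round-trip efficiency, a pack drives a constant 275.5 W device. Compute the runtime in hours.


Step 1: E_discharge = eta/100 * E_charge = 96.15/100 * 376.58 = 362.08 Wh
Step 2: t = E_discharge / P = 362.08 / 275.5 = 1.314 hr

1.314 hr


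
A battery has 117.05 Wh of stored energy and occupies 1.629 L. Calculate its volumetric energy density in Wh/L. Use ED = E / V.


ED = E / V = 117.05 / 1.629 = 71.85 Wh/L

71.85 Wh/L


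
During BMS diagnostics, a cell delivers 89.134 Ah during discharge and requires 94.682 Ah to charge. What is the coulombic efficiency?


eta_c = Q_dis / Q_chg * 100 = 89.134 / 94.682 * 100 = 94.14%

94.14%


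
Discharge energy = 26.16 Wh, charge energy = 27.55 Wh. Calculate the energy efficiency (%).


eta_e = E_dis / E_chg * 100 = 26.16 / 27.55 * 100 = 94.95%

94.95%


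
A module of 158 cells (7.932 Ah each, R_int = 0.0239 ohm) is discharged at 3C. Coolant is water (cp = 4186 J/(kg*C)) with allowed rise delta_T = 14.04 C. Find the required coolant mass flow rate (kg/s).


Step 1: I = 3 * 7.932 = 23.796 A
Step 2: Q_cell = I^2 * R = 23.796^2 * 0.0239 = 13.533 W
Step 3: Q_total = 158 * 13.533 = 2138.2 W
Step 4: m_dot = Q_total / (cp * dT) = 2138.2 / (4186 * 14.04) = 0.03638 kg/s

0.03638 kg/s


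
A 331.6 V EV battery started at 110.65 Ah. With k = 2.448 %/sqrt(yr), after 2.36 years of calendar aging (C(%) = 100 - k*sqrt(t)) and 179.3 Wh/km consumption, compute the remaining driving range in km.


Step 1: capacity retention = 100 - 2.448 * sqrt(2.36) = 100 - 2.448 * 1.5362 = 96.239%
Step 2: C_now = 110.65 * 96.239/100 = 106.49 Ah
Step 3: E_pack = V * C_now = 331.6 * 106.49 = 35312 Wh
Step 4: range = E_pack / consumption = 35312 / 179.3 = 196.9 km

196.9 km


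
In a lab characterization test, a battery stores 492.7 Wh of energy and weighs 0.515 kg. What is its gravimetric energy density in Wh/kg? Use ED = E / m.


ED = E / m = 492.7 / 0.515 = 956.7 Wh/kg

956.7 Wh/kg


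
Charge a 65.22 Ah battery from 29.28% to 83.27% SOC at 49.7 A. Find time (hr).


Step 1: dSOC = 83.27% - 29.28% = 53.99%
Step 2: delta_Ah = 65.22 * 53.99 / 100 = 35.212 Ah
Step 3: t = 35.212 / 49.7 = 0.7085 hr

0.7085 hr


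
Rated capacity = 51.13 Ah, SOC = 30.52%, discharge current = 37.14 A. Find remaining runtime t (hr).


Step 1: remaining = SOC/100 * C_total = 30.52/100 * 51.13 = 15.605 Ah
Step 2: t = remaining / I = 15.605 / 37.14 = 0.4202 hr

0.4202 hr


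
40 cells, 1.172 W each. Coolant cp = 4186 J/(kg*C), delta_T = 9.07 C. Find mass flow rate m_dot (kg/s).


Step 1: Total heat Q = 40 * 1.172 W = 46.88 W
Step 2: denom = cp * dT = 4186 * 9.07 = 37967
Step 3: m_dot = 46.88 / 37967 = 0.001235 kg/s

0.001235 kg/s


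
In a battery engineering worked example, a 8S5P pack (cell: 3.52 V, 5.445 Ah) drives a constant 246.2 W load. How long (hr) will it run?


Step 1: E_pack = Ns * V_cell * Np * C_cell = 8 * 3.52 * 5 * 5.445 = 766.66 Wh
Step 2: t = E_pack / P = 766.66 / 246.2 = 3.114 hr

3.114 hr


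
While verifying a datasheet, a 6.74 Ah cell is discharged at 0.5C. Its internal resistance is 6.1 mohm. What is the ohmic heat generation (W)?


Convert: R = 6.1 mohm = 0.0061 ohm
Step 1: I = C_rate * capacity = 0.5 * 6.74 = 3.37 A
Step 2: Q = I^2 * R = 3.37^2 * 0.0061 = 11.357 * 0.0061 = 0.06928 W

0.06928 W


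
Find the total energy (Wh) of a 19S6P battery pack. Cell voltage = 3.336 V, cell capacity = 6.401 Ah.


E = Ns * Vcell * Np * Ccell = 19 * 3.336 * 6 * 6.401 = 2434 Wh

2434 Wh


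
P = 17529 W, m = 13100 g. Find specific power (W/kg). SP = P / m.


Convert: m = 13100 g = 13.1 kg
Specific power = 17529 W / 13.1 kg = 1338 W/kg

1338 W/kg


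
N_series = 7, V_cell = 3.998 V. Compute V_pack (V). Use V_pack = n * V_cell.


V_pack = n * V_cell = 7 * 3.998 = 27.986 V

27.986 V


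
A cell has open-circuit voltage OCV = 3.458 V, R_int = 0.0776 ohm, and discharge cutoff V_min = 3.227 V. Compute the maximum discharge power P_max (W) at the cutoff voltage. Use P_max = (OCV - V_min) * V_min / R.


P_max = (OCV - V_min) * V_min / R = (3.458 - 3.227) * 3.227 / 0.0776 = 0.231 * 3.227 / 0.0776 = 9.606 W

9.606 W


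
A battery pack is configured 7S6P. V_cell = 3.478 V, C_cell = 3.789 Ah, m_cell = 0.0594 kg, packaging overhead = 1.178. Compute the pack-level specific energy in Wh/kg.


Step 1: V_pack = 7 * 3.478 = 24.346 V
Step 2: C_pack = 6 * 3.789 = 22.734 Ah
Step 3: E_pack = V_pack * C_pack = 24.346 * 22.734 = 553.48 Wh
Step 4: m_pack = 7 * 6 * 0.0594 * 1.178 = 2.9389 kg
Step 5: ED = E_pack / m_pack = 553.48 / 2.9389 = 188.3 Wh/kg

188.3 Wh/kg


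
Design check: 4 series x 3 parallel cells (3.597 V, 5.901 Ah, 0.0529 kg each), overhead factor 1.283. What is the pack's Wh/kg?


Step 1: V_pack = 4 * 3.597 = 14.388 V
Step 2: C_pack = 3 * 5.901 = 17.703 Ah
Step 3: E_pack = V_pack * C_pack = 14.388 * 17.703 = 254.71 Wh
Step 4: m_pack = 4 * 3 * 0.0529 * 1.283 = 0.81445 kg
Step 5: ED = E_pack / m_pack = 254.71 / 0.81445 = 312.7 Wh/kg

312.7 Wh/kg


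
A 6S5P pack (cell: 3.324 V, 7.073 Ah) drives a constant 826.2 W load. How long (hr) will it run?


Step 1: E_pack = Ns * V_cell * Np * C_cell = 6 * 3.324 * 5 * 7.073 = 705.32 Wh
Step 2: t = E_pack / P = 705.32 / 826.2 = 0.8537 hr

0.8537 hr


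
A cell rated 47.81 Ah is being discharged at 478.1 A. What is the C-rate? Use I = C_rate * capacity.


Rearranging: C_rate = 478.1 / 47.81 = 10C

10C


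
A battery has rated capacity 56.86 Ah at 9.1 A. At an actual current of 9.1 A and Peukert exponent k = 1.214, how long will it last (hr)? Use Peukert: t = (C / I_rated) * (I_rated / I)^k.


t_rated = C / I_rated = 56.86 / 9.1 = 6.2484 hr
(I_rated/I)^k = (1)^1.214 = 1
t = t_rated * (I_rated/I)^k = 6.2484 * 1 = 6.248 hr

6.248 hr


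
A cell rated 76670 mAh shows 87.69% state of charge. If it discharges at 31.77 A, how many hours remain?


Convert: C_total = 76670 mAh = 76.67 Ah
Step 1: remaining = SOC/100 * C_total = 87.69/100 * 76.67 = 67.232 Ah
Step 2: t = remaining / I = 67.232 / 31.77 = 2.116 hr

2.116 hr


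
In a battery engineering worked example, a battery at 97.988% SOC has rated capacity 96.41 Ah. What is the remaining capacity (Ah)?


remaining = SOC / 100 * total = 97.988 / 100 * 96.41 = 94.47 Ah

94.47 Ah


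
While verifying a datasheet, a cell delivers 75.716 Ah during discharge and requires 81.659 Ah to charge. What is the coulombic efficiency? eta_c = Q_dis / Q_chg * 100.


eta_c = Q_dis / Q_chg * 100 = 75.716 / 81.659 * 100 = 92.72%

92.72%


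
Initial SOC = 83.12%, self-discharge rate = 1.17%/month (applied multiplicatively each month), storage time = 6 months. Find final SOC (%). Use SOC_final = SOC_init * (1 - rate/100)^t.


Monthly retention factor = 1 - 1.17/100 = 0.9883
Over 6 months: factor^6 = 0.93182
SOC_final = 83.12 * 0.93182 = 77.45%

77.45%


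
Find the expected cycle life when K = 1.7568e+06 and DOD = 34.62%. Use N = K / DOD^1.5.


Step 1: DOD^1.5 = 34.62^1.5 = 203.7
Step 2: N = 1.7568e+06 / 203.7 = 8624 cycles

8624 cycles


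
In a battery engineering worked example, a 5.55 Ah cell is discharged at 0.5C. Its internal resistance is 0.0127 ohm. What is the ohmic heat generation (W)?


Step 1: I = C_rate * capacity = 0.5 * 5.55 = 2.775 A
Step 2: Q = I^2 * R = 2.775^2 * 0.0127 = 7.7006 * 0.0127 = 0.09780 W

0.09780 W


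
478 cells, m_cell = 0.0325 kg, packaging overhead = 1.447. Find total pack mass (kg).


m_pack = n * m_cell * overhead = 478 * 0.0325 * 1.447 = 22.48 kg

22.48 kg


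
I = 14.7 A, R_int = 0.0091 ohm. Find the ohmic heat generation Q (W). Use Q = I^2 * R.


I^2 = 216.09
Q = 216.09 * 0.0091 = 1.966 W

1.966 W


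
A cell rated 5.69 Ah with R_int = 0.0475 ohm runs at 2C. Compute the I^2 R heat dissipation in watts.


Step 1: I = C_rate * capacity = 2 * 5.69 = 11.38 A
Step 2: Q = I^2 * R = 11.38^2 * 0.0475 = 129.5 * 0.0475 = 6.151 W

6.151 W


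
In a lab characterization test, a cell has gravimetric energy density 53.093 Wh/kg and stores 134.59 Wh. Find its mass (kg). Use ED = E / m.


m = E / ED = 134.59 / 53.093 = 2.535 kg

2.535 kg


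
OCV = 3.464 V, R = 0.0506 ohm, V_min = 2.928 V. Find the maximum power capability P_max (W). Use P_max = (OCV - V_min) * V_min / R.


P_max = (OCV - V_min) * V_min / R = (3.464 - 2.928) * 2.928 / 0.0506 = 0.536 * 2.928 / 0.0506 = 31.02 W

31.02 W


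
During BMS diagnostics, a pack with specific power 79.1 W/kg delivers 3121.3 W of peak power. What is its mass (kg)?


m = P / SP = 3121.3 / 79.1 = 39.46 kg

39.46 kg


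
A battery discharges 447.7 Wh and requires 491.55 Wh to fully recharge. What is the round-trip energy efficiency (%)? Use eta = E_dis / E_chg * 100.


eta_e = E_dis / E_chg * 100 = 447.7 / 491.55 * 100 = 91.08%

91.08%


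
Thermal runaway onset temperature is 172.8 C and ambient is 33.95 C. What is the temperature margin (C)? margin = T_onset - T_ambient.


Safety margin = 172.8 C - 33.95 C = 138.85 C

138.85 C


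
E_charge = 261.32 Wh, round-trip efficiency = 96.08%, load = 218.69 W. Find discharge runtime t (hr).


Step 1: E_discharge = eta/100 * E_charge = 96.08/100 * 261.32 = 251.08 Wh
Step 2: t = E_discharge / P = 251.08 / 218.69 = 1.148 hr

1.148 hr


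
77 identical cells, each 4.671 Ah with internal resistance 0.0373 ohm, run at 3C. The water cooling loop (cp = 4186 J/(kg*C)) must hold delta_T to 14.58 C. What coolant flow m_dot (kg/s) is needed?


Step 1: I = 3 * 4.671 = 14.013 A
Step 2: Q_cell = I^2 * R = 14.013^2 * 0.0373 = 7.3244 W
Step 3: Q_total = 77 * 7.3244 = 563.98 W
Step 4: m_dot = Q_total / (cp * dT) = 563.98 / (4186 * 14.58) = 0.009241 kg/s

0.009241 kg/s


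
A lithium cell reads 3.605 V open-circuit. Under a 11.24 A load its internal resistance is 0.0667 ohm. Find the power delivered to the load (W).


Step 1: V_terminal = OCV - I*R = 3.605 - 11.24 * 0.0667 = 2.8553 V
Step 2: P_out = V_terminal * I = 2.8553 * 11.24 = 32.09 W

32.09 W


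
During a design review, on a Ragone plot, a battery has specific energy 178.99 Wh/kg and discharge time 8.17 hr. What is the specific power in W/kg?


P_specific = E / t = 178.99 / 8.17 = 21.91 W/kg

21.91 W/kg


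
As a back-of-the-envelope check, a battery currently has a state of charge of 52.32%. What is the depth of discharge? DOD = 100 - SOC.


Complement of SOC: DOD = 100% - 52.32% = 47.68%

47.68%


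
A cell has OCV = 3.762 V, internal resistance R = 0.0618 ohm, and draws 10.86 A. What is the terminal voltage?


IR drop = 10.86 * 0.0618 = 0.67115 V
V = 3.762 - 0.67115 = 3.091 V

3.091 V


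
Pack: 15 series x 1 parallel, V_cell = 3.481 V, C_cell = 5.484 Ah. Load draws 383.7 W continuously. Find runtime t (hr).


Step 1: E_pack = Ns * V_cell * Np * C_cell = 15 * 3.481 * 1 * 5.484 = 286.35 Wh
Step 2: t = E_pack / P = 286.35 / 383.7 = 0.7463 hr

0.7463 hr


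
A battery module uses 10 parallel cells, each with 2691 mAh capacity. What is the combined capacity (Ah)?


Convert: C_cell = 2691 mAh = 2.691 Ah
C_total = 10 * 2.691 = 26.91 Ah

26.91 Ah


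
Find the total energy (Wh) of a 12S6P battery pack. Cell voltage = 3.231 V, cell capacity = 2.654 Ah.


V_pack = 12 * 3.231 = 38.772 V
C_pack = 6 * 2.654 = 15.924 Ah
E = V_pack * C_pack = 38.772 * 15.924 = 617.4 Wh

617.4 Wh


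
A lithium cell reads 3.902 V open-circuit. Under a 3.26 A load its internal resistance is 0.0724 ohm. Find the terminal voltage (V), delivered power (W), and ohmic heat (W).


Step 1: V_terminal = OCV - I*R = 3.902 - 3.26 * 0.0724 = 3.666 V
Step 2: P_out = V_terminal * I = 3.666 * 3.26 = 11.95 W
Step 3: Q = I^2 * R = 3.26^2 * 0.0724 = 0.7694 W

V=3.666 V, P=11.95 W, Q=0.7694 W


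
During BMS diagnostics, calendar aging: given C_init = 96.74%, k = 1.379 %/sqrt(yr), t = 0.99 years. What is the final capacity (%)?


Step 1: sqrt(0.99 yr) = 0.99499
Step 2: drop = 1.379 * 0.99499 = 1.3721
Step 3: C_final = 96.74 - 1.3721 = 95.37%

95.37%


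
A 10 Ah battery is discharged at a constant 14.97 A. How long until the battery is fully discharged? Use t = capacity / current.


Runtime = 10 Ah / 14.97 A = 0.6680 hr

0.6680 hr


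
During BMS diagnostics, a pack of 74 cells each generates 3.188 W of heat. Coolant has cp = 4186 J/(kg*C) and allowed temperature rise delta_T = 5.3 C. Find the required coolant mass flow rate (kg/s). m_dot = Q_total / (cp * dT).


Q_total = 74 * 3.188 = 235.91 W
m_dot = Q_total / (cp * dT) = 235.91 / (4186 * 5.3) = 0.01063 kg/s

0.01063 kg/s


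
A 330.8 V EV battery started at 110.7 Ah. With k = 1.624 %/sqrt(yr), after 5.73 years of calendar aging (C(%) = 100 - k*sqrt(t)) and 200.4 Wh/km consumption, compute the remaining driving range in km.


Step 1: capacity retention = 100 - 1.624 * sqrt(5.73) = 100 - 1.624 * 2.3937 = 96.113%
Step 2: C_now = 110.7 * 96.113/100 = 106.4 Ah
Step 3: E_pack = V * C_now = 330.8 * 106.4 = 35197 Wh
Step 4: range = E_pack / consumption = 35197 / 200.4 = 175.6 km

175.6 km


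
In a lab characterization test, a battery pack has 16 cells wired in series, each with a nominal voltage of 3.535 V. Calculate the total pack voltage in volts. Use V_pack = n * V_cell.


With 16 cells in series at 3.535 V each, V_pack = 56.56 V

56.56 V


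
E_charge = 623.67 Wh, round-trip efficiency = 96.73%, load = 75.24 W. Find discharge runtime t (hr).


Step 1: E_discharge = eta/100 * E_charge = 96.73/100 * 623.67 = 603.28 Wh
Step 2: t = E_discharge / P = 603.28 / 75.24 = 8.018 hr

8.018 hr


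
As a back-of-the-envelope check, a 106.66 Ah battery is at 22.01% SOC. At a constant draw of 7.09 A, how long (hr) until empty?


Step 1: remaining = SOC/100 * C_total = 22.01/100 * 106.66 = 23.476 Ah
Step 2: t = remaining / I = 23.476 / 7.09 = 3.311 hr

3.311 hr


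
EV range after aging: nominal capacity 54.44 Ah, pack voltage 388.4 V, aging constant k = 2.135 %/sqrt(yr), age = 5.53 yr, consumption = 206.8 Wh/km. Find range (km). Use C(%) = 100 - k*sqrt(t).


Step 1: capacity retention = 100 - 2.135 * sqrt(5.53) = 100 - 2.135 * 2.3516 = 94.979%
Step 2: C_now = 54.44 * 94.979/100 = 51.707 Ah
Step 3: E_pack = V * C_now = 388.4 * 51.707 = 20083 Wh
Step 4: range = E_pack / consumption = 20083 / 206.8 = 97.11 km

97.11 km


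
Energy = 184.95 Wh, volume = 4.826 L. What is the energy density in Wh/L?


Volumetric ED = 184.95 Wh / 4.826 L = 38.32 Wh/L

38.32 Wh/L


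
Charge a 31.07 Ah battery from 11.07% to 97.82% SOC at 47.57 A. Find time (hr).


delta_Ah = 31.07 * (97.82 - 11.07) / 100 = 26.953 Ah
t = delta_Ah / I = 26.953 / 47.57 = 0.5666 hr

0.5666 hr


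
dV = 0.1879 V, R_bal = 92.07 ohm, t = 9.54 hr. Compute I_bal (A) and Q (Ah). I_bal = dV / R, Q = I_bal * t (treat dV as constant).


I_bal = dV / R = 0.1879 / 92.07 = 0.0020408 A
Q = I_bal * t = 0.0020408 * 9.54 = 0.01947 Ah

I=0.0020408 A, Q=0.01947 Ah


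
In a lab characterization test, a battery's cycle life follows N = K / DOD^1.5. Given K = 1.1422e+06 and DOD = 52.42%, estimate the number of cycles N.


DOD^1.5 = 379.53
N = K / DOD^1.5 = 1.1422e+06 / 379.53 = 3010

3010 cycles
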